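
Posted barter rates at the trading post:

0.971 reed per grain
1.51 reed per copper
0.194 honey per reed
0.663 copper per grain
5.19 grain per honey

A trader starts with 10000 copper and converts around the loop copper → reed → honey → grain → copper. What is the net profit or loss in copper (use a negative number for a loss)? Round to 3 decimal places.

10000 copper × 1.51 = 15100 reed
15100 reed × 0.194 = 2929.4 honey
2929.4 honey × 5.19 = 15203.586 grain
15203.586 grain × 0.663 = 10079.977518 copper
Net change: 10079.977518 − 10000 = 79.977518 copper

79.978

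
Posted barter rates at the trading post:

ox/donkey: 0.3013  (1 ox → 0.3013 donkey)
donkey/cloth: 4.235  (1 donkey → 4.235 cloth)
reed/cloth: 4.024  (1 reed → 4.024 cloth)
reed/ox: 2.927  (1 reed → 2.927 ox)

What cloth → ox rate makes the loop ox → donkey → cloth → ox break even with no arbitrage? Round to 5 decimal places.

Known legs of the cycle: 0.3013 × 4.235 = 1.2760055
For no arbitrage the full-cycle product must be 1, so the missing rate is 1 / 1.2760055 ≈ 0.7836957.

0.78370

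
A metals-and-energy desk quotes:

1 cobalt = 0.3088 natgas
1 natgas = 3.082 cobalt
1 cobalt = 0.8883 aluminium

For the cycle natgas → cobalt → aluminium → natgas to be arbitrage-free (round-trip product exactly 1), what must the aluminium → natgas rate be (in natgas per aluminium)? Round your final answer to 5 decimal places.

Known legs of the cycle: 3.082 × 0.8883 = 2.7377406
For no arbitrage the full-cycle product must be 1, so the missing rate is 1 / 2.7377406 ≈ 0.3652647.

0.36526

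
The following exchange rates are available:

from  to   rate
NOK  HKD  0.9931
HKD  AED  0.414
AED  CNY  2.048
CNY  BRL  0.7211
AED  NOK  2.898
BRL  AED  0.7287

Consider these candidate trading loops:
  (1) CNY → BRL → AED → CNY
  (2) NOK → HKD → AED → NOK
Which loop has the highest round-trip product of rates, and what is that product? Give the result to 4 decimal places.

(1) 0.7211 × 0.7287 × 2.048 = 1.07615
(2) 0.9931 × 0.414 × 2.898 = 1.19149
Highest is cycle (2) at 1.1915 (>1, arbitrage).

1.1915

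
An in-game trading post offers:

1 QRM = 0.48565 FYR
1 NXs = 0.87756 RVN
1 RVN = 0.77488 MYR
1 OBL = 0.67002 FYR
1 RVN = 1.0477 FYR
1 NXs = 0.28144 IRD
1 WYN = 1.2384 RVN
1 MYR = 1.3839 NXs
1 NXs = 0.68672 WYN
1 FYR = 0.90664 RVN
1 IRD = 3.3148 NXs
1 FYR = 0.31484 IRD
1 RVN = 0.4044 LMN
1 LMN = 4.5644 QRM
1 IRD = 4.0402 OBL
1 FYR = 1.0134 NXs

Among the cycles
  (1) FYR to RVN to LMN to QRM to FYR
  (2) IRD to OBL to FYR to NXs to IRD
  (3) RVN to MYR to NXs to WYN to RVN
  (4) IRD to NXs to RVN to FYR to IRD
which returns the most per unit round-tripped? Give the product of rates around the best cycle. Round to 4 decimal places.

0.9595

(1) 0.90664 × 0.4044 × 4.5644 × 0.48565 = 0.81274
(2) 4.0402 × 0.67002 × 1.0134 × 0.28144 = 0.77207
(3) 0.77488 × 1.3839 × 0.68672 × 1.2384 = 0.91197
(4) 3.3148 × 0.87756 × 1.0477 × 0.31484 = 0.95954
Highest is cycle (4) at 0.9595 (≤1, no arbitrage).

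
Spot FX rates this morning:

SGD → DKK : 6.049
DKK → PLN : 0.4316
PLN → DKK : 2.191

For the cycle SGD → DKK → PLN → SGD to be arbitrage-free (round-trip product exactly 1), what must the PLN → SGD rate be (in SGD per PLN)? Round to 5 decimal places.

0.38303

Known legs of the cycle: 6.049 × 0.4316 = 2.6107484
For no arbitrage the full-cycle product must be 1, so the missing rate is 1 / 2.6107484 ≈ 0.3830319.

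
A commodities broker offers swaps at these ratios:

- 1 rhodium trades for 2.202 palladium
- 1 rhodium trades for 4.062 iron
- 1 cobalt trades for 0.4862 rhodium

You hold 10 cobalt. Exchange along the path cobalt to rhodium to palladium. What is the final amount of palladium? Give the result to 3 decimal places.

10 cobalt × 0.4862 = 4.862 rhodium
4.862 rhodium × 2.202 = 10.706124 palladium

10.706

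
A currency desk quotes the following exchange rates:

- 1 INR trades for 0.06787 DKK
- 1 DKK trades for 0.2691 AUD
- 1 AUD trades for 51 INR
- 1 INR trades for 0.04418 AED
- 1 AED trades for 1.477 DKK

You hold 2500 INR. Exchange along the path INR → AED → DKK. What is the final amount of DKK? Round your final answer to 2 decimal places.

163.13

2500 INR × 0.04418 = 110.45 AED
110.45 AED × 1.477 = 163.13465 DKK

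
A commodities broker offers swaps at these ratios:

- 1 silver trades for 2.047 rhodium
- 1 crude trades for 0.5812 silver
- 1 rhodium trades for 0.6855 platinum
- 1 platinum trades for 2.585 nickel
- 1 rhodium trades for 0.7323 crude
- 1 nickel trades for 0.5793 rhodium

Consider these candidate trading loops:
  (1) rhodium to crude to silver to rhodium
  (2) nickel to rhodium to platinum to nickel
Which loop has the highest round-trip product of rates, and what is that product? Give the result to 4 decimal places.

(1) 0.7323 × 0.5812 × 2.047 = 0.87123
(2) 0.5793 × 0.6855 × 2.585 = 1.02653
Highest is cycle (2) at 1.0265 (>1, arbitrage).

1.0265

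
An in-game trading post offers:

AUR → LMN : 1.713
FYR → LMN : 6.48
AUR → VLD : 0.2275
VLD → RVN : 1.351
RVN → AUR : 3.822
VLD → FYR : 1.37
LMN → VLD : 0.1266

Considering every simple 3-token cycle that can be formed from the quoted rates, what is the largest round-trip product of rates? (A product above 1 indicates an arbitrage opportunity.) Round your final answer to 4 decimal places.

1.1747

VLD→RVN→AUR→VLD: 1.351 × 3.822 × 0.2275 = 1.17470
FYR→LMN→VLD→FYR: 6.48 × 0.1266 × 1.37 = 1.12390
Maximum is VLD→RVN→AUR→VLD at 1.1747; arbitrage exists.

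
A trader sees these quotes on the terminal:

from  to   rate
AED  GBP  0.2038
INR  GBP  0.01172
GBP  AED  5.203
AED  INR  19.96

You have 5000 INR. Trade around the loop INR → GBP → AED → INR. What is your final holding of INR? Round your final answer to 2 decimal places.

5000 INR × 0.01172 = 58.6 GBP
58.6 GBP × 5.203 = 304.8958 AED
304.8958 AED × 19.96 = 6085.720168 INR

6085.72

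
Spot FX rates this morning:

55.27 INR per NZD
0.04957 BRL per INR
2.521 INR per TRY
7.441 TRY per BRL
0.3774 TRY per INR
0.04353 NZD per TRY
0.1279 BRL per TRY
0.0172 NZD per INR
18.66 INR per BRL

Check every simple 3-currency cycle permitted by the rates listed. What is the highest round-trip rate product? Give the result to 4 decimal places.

0.9299

BRL→TRY→INR→BRL: 7.441 × 2.521 × 0.04957 = 0.92987
INR→TRY→NZD→INR: 0.3774 × 0.04353 × 55.27 = 0.90799
BRL→INR→TRY→BRL: 18.66 × 0.3774 × 0.1279 = 0.90071
Maximum is BRL→TRY→INR→BRL at 0.9299; no arbitrage — every cycle loses value.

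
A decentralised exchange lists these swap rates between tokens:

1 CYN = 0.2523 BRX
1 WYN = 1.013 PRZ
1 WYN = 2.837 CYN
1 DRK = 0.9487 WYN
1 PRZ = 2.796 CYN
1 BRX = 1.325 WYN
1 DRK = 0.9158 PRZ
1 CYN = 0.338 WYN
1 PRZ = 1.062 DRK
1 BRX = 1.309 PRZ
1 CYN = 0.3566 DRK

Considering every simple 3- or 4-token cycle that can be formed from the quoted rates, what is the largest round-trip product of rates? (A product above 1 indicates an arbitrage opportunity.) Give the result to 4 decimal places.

1.0206

DRK→WYN→PRZ→DRK: 0.9487 × 1.013 × 1.062 = 1.02062
DRK→WYN→CYN→DRK: 0.9487 × 2.837 × 0.3566 = 0.95978
DRK→WYN→PRZ→CYN→DRK: 0.9487 × 1.013 × 2.796 × 0.3566 = 0.95820
PRZ→CYN→WYN→PRZ: 2.796 × 0.338 × 1.013 = 0.95733
WYN→CYN→BRX→WYN: 2.837 × 0.2523 × 1.325 = 0.94840
PRZ→CYN→BRX→WYN→PRZ: 2.796 × 0.2523 × 1.325 × 1.013 = 0.94685
PRZ→CYN→BRX→PRZ: 2.796 × 0.2523 × 1.309 = 0.92341
DRK→PRZ→CYN→DRK: 0.9158 × 2.796 × 0.3566 = 0.91310
Maximum is DRK→WYN→PRZ→DRK at 1.0206; arbitrage exists.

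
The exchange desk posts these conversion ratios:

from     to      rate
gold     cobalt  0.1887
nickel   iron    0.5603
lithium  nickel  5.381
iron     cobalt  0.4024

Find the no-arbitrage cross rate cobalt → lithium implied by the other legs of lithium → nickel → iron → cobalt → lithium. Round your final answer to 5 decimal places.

Known legs of the cycle: 5.381 × 0.5603 × 0.4024 = 1.21322565832
For no arbitrage the full-cycle product must be 1, so the missing rate is 1 / 1.21322565832 ≈ 0.8242490.

0.82425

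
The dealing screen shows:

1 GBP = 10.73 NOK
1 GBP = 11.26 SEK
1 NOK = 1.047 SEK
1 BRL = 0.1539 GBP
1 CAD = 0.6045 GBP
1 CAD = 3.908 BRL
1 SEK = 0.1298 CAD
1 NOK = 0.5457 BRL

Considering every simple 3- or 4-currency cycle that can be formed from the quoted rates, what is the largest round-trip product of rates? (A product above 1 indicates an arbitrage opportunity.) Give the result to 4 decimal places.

GBP→NOK→BRL→GBP: 10.73 × 0.5457 × 0.1539 = 0.90114
GBP→SEK→CAD→GBP: 11.26 × 0.1298 × 0.6045 = 0.88351
GBP→NOK→SEK→CAD→GBP: 10.73 × 1.047 × 0.1298 × 0.6045 = 0.88149
GBP→SEK→CAD→BRL→GBP: 11.26 × 0.1298 × 3.908 × 0.1539 = 0.87904
Maximum is GBP→NOK→BRL→GBP at 0.9011; no arbitrage — every cycle loses value.

0.9011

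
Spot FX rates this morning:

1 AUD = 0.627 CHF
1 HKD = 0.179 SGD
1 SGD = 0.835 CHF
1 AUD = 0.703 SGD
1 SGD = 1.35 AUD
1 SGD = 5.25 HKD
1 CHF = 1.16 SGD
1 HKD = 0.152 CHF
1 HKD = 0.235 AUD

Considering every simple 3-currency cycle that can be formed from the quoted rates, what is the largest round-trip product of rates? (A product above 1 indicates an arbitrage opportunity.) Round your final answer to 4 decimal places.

SGD→AUD→CHF→SGD: 1.35 × 0.627 × 1.16 = 0.98188
HKD→CHF→SGD→HKD: 0.152 × 1.16 × 5.25 = 0.92568
HKD→AUD→SGD→HKD: 0.235 × 0.703 × 5.25 = 0.86733
Maximum is SGD→AUD→CHF→SGD at 0.9819; no arbitrage — every cycle loses value.

0.9819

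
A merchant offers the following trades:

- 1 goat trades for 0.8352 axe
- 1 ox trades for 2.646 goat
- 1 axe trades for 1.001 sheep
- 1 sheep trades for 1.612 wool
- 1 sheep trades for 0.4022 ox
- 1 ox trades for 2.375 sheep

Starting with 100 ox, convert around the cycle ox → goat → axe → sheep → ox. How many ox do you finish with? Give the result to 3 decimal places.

100 ox × 2.646 = 264.6 goat
264.6 goat × 0.8352 = 220.99392 axe
220.99392 axe × 1.001 = 221.21491392 sheep
221.21491392 sheep × 0.4022 = 88.972638378624 ox

88.973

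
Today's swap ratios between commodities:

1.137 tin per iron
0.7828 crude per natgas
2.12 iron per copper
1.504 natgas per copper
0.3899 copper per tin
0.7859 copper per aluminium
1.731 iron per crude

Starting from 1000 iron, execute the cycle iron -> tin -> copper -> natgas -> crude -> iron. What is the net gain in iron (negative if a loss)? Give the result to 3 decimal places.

-96.539

1000 iron × 1.137 = 1137 tin
1137 tin × 0.3899 = 443.3163 copper
443.3163 copper × 1.504 = 666.7477152 natgas
666.7477152 natgas × 0.7828 = 521.93011145856 crude
521.93011145856 crude × 1.731 = 903.46102293476736 iron
Net change: 903.46102293476736 − 1000 = -96.53897706523264 iron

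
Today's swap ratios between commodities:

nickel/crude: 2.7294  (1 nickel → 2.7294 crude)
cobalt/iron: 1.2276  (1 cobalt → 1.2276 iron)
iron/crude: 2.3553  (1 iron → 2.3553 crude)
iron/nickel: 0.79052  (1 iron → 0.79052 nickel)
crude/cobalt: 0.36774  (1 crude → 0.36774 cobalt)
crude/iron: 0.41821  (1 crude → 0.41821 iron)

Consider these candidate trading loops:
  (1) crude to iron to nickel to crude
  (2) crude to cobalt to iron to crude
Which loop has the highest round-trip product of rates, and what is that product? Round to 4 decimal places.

1.0633

(1) 0.41821 × 0.79052 × 2.7294 = 0.90235
(2) 0.36774 × 1.2276 × 2.3553 = 1.06327
Highest is cycle (2) at 1.0633 (>1, arbitrage).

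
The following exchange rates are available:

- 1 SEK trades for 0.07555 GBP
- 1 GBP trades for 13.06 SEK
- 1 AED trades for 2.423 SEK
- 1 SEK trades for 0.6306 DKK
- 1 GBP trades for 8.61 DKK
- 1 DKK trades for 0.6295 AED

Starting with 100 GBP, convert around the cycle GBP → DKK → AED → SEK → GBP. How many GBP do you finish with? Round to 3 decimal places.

99.217

100 GBP × 8.61 = 861 DKK
861 DKK × 0.6295 = 541.9995 AED
541.9995 AED × 2.423 = 1313.2647885 SEK
1313.2647885 SEK × 0.07555 = 99.217154771175 GBP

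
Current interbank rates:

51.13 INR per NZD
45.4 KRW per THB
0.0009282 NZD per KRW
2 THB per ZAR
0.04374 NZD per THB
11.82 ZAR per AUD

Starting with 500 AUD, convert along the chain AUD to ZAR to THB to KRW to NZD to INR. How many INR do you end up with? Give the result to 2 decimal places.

500 AUD × 11.82 = 5910 ZAR
5910 ZAR × 2 = 11820 THB
11820 THB × 45.4 = 536628 KRW
536628 KRW × 0.0009282 = 498.0981096 NZD
498.0981096 NZD × 51.13 = 25467.756343848 INR

25467.76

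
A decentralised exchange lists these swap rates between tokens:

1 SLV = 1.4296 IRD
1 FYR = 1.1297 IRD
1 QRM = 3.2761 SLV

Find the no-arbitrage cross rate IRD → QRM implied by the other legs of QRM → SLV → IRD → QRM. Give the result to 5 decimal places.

0.21351

Known legs of the cycle: 3.2761 × 1.4296 = 4.68351256
For no arbitrage the full-cycle product must be 1, so the missing rate is 1 / 4.68351256 ≈ 0.2135150.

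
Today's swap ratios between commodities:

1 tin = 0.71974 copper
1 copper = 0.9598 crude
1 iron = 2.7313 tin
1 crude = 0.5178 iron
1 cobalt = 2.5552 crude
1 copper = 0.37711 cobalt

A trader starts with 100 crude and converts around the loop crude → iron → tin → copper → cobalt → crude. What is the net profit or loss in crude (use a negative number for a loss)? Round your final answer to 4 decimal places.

100 crude × 0.5178 = 51.78 iron
51.78 iron × 2.7313 = 141.426714 tin
141.426714 tin × 0.71974 = 101.79046313436 copper
101.79046313436 copper × 0.37711 = 38.3862015525984996 cobalt
38.3862015525984996 cobalt × 2.5552 = 98.08442220719968617792 crude
Net change: 98.08442220719968617792 − 100 = -1.91557779280031382208 crude

-1.9156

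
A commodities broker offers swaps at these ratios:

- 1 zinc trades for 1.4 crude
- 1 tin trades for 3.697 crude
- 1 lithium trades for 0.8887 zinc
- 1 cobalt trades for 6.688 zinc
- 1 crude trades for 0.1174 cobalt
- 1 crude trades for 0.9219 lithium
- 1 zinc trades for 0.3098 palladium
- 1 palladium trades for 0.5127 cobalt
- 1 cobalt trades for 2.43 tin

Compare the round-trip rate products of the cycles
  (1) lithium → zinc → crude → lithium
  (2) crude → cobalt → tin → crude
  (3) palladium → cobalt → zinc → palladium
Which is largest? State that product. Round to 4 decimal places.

1.1470

(1) 0.8887 × 1.4 × 0.9219 = 1.14701
(2) 0.1174 × 2.43 × 3.697 = 1.05469
(3) 0.5127 × 6.688 × 0.3098 = 1.06228
Highest is cycle (1) at 1.1470 (>1, arbitrage).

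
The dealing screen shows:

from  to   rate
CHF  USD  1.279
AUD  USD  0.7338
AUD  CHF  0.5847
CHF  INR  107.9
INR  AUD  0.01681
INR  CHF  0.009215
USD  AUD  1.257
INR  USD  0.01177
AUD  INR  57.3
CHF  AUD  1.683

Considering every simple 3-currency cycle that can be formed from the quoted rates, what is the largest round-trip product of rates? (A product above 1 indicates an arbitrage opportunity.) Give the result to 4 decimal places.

AUD→CHF→INR→AUD: 0.5847 × 107.9 × 0.01681 = 1.06053
AUD→CHF→USD→AUD: 0.5847 × 1.279 × 1.257 = 0.94002
AUD→INR→CHF→AUD: 57.3 × 0.009215 × 1.683 = 0.88866
AUD→INR→USD→AUD: 57.3 × 0.01177 × 1.257 = 0.84775
Maximum is AUD→CHF→INR→AUD at 1.0605; arbitrage exists.

1.0605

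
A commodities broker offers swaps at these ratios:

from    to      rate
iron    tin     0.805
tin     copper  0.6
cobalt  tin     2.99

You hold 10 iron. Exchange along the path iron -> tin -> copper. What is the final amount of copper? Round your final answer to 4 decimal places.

10 iron × 0.805 = 8.05 tin
8.05 tin × 0.6 = 4.83 copper

4.8300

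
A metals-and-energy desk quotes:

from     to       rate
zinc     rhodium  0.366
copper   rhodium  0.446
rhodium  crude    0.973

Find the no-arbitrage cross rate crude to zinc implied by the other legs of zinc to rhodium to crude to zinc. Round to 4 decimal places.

2.8081

Known legs of the cycle: 0.366 × 0.973 = 0.356118
For no arbitrage the full-cycle product must be 1, so the missing rate is 1 / 0.356118 ≈ 2.808058.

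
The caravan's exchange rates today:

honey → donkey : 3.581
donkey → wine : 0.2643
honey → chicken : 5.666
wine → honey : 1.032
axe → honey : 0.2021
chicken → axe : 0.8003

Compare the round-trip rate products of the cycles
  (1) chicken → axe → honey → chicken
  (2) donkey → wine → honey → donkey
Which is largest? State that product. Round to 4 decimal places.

0.9767

(1) 0.8003 × 0.2021 × 5.666 = 0.91642
(2) 0.2643 × 1.032 × 3.581 = 0.97674
Highest is cycle (2) at 0.9767 (≤1, no arbitrage).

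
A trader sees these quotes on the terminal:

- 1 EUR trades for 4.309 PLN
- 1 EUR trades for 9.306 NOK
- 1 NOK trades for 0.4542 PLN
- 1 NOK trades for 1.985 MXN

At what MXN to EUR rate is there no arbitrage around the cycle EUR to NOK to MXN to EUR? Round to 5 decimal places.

Known legs of the cycle: 9.306 × 1.985 = 18.47241
For no arbitrage the full-cycle product must be 1, so the missing rate is 1 / 18.47241 ≈ 0.0541348.

0.05413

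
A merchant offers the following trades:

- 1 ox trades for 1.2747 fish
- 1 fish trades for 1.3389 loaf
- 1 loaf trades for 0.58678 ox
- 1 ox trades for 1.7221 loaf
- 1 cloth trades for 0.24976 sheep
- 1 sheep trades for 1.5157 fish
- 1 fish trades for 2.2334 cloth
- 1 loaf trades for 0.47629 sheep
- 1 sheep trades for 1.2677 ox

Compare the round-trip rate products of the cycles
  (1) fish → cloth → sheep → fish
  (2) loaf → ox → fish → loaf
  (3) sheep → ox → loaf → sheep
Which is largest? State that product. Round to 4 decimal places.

1.0398

(1) 2.2334 × 0.24976 × 1.5157 = 0.84548
(2) 0.58678 × 1.2747 × 1.3389 = 1.00145
(3) 1.2677 × 1.7221 × 0.47629 = 1.03979
Highest is cycle (3) at 1.0398 (>1, arbitrage).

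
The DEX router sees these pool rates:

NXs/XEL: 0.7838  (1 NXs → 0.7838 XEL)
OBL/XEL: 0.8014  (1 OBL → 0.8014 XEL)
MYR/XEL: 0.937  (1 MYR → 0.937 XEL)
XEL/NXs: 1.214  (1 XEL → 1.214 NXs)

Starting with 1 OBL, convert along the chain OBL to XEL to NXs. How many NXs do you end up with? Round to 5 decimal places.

0.97290

1 OBL × 0.8014 = 0.8014 XEL
0.8014 XEL × 1.214 = 0.9728996 NXs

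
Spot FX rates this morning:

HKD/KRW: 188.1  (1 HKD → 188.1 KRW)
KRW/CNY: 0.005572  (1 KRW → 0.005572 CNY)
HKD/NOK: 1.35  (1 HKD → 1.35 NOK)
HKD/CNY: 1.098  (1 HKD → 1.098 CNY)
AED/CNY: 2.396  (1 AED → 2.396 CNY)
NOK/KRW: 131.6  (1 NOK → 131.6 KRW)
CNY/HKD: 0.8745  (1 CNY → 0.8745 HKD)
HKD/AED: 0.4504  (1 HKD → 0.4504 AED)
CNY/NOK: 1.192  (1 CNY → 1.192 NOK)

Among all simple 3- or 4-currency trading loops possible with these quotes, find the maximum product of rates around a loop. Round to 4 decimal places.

0.9437

CNY→HKD→AED→CNY: 0.8745 × 0.4504 × 2.396 = 0.94372
CNY→HKD→KRW→CNY: 0.8745 × 188.1 × 0.005572 = 0.91656
CNY→NOK→KRW→CNY: 1.192 × 131.6 × 0.005572 = 0.87406
CNY→HKD→NOK→KRW→CNY: 0.8745 × 1.35 × 131.6 × 0.005572 = 0.86569
Maximum is CNY→HKD→AED→CNY at 0.9437; no arbitrage — every cycle loses value.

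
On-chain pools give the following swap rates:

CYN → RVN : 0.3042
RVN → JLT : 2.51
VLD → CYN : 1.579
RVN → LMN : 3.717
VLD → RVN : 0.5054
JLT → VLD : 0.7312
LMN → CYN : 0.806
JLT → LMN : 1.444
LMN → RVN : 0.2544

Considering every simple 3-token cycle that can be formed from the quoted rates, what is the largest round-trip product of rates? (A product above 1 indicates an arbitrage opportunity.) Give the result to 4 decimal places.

RVN→JLT→VLD→RVN: 2.51 × 0.7312 × 0.5054 = 0.92757
RVN→JLT→LMN→RVN: 2.51 × 1.444 × 0.2544 = 0.92206
RVN→LMN→CYN→RVN: 3.717 × 0.806 × 0.3042 = 0.91135
Maximum is RVN→JLT→VLD→RVN at 0.9276; no arbitrage — every cycle loses value.

0.9276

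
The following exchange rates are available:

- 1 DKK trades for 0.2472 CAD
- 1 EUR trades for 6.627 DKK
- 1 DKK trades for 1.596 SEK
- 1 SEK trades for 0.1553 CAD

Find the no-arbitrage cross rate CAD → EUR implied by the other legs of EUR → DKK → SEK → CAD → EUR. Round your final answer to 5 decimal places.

0.60881

Known legs of the cycle: 6.627 × 1.596 × 0.1553 = 1.6425602676
For no arbitrage the full-cycle product must be 1, so the missing rate is 1 / 1.6425602676 ≈ 0.6088057.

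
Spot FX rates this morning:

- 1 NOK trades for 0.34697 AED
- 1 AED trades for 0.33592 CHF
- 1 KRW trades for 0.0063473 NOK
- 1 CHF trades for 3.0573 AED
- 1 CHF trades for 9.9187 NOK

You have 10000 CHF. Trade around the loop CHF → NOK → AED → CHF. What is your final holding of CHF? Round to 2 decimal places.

10000 CHF × 9.9187 = 99187 NOK
99187 NOK × 0.34697 = 34414.91339 AED
34414.91339 AED × 0.33592 = 11560.6577059688 CHF

11560.66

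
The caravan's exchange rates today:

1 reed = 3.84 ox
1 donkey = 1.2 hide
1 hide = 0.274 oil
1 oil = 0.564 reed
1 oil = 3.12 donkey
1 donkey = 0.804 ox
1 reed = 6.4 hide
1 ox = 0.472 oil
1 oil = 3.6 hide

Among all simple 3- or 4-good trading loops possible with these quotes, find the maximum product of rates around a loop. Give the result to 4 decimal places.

1.1840

ox→oil→donkey→ox: 0.472 × 3.12 × 0.804 = 1.18400
hide→oil→donkey→hide: 0.274 × 3.12 × 1.2 = 1.02586
reed→ox→oil→reed: 3.84 × 0.472 × 0.564 = 1.02224
reed→hide→oil→reed: 6.4 × 0.274 × 0.564 = 0.98903
Maximum is ox→oil→donkey→ox at 1.1840; arbitrage exists.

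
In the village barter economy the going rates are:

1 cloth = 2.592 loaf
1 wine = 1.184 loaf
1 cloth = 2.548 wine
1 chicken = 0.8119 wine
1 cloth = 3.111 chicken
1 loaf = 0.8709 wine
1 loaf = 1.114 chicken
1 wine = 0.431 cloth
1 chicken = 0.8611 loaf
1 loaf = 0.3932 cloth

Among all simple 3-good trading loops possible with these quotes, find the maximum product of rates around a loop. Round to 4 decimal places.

1.1862

loaf→cloth→wine→loaf: 0.3932 × 2.548 × 1.184 = 1.18622
chicken→wine→cloth→chicken: 0.8119 × 0.431 × 3.111 = 1.08863
chicken→wine→loaf→chicken: 0.8119 × 1.184 × 1.114 = 1.07088
chicken→loaf→cloth→chicken: 0.8611 × 0.3932 × 3.111 = 1.05334
loaf→wine→cloth→loaf: 0.8709 × 0.431 × 2.592 = 0.97293
Maximum is loaf→cloth→wine→loaf at 1.1862; arbitrage exists.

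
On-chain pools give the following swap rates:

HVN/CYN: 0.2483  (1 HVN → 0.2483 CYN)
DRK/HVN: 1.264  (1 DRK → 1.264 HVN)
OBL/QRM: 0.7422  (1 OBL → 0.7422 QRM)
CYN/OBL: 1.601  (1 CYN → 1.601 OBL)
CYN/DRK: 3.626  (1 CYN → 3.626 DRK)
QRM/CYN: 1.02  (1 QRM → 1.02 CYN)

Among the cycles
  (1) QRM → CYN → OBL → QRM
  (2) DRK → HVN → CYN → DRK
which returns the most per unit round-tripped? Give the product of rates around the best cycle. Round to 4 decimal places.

1.2120

(1) 1.02 × 1.601 × 0.7422 = 1.21203
(2) 1.264 × 0.2483 × 3.626 = 1.13802
Highest is cycle (1) at 1.2120 (>1, arbitrage).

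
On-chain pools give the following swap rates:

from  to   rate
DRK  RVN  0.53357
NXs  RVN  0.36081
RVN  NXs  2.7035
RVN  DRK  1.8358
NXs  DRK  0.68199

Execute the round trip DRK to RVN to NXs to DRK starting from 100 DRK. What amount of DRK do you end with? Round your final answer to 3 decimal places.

98.378

100 DRK × 0.53357 = 53.357 RVN
53.357 RVN × 2.7035 = 144.2506495 NXs
144.2506495 NXs × 0.68199 = 98.377500452505 DRK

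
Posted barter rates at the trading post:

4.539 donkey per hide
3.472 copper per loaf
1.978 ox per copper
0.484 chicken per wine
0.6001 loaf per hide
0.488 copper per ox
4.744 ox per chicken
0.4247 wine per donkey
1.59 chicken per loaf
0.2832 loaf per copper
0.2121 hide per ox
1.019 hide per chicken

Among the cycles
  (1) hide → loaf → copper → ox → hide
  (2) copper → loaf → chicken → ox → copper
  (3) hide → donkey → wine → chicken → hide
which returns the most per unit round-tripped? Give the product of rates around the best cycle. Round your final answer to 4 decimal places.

1.0424

(1) 0.6001 × 3.472 × 1.978 × 0.2121 = 0.87412
(2) 0.2832 × 1.59 × 4.744 × 0.488 = 1.04245
(3) 4.539 × 0.4247 × 0.484 × 1.019 = 0.95074
Highest is cycle (2) at 1.0424 (>1, arbitrage).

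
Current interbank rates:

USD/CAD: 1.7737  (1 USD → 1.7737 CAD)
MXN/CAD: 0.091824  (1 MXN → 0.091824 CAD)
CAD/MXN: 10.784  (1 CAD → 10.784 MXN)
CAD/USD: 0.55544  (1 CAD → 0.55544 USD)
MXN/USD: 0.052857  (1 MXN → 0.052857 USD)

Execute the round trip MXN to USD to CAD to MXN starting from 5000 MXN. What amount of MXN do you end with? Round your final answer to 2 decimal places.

5000 MXN × 0.052857 = 264.285 USD
264.285 USD × 1.7737 = 468.7623045 CAD
468.7623045 CAD × 10.784 = 5055.132691728 MXN

5055.13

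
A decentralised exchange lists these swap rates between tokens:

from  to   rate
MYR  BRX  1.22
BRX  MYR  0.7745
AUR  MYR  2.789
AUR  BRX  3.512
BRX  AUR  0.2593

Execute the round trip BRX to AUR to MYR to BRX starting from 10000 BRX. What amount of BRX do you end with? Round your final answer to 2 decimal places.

8822.89

10000 BRX × 0.2593 = 2593 AUR
2593 AUR × 2.789 = 7231.877 MYR
7231.877 MYR × 1.22 = 8822.88994 BRX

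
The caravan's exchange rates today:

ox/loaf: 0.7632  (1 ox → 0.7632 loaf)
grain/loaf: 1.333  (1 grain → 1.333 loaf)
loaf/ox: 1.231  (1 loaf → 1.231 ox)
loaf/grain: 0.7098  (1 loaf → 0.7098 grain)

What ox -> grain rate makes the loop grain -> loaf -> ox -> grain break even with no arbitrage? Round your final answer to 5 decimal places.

Known legs of the cycle: 1.333 × 1.231 = 1.640923
For no arbitrage the full-cycle product must be 1, so the missing rate is 1 / 1.640923 ≈ 0.6094131.

0.60941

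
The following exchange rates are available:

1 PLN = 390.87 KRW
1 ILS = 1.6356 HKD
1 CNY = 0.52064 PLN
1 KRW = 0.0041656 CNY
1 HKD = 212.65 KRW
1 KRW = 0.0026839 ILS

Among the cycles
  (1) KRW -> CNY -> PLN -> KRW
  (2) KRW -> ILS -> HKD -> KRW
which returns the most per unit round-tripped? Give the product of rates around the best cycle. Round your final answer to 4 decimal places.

(1) 0.0041656 × 0.52064 × 390.87 = 0.84771
(2) 0.0026839 × 1.6356 × 212.65 = 0.93349
Highest is cycle (2) at 0.9335 (≤1, no arbitrage).

0.9335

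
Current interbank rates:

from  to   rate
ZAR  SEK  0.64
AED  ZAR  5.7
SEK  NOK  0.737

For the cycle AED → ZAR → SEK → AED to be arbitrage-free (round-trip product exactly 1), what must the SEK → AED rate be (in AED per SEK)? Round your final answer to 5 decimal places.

0.27412

Known legs of the cycle: 5.7 × 0.64 = 3.648
For no arbitrage the full-cycle product must be 1, so the missing rate is 1 / 3.648 ≈ 0.2741228.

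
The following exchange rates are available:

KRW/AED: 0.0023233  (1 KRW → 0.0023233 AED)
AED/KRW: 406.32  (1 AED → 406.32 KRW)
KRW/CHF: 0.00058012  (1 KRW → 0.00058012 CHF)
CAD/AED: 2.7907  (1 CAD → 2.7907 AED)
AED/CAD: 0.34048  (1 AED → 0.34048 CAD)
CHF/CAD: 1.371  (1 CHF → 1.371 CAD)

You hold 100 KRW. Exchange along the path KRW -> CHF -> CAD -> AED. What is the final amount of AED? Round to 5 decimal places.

100 KRW × 0.00058012 = 0.058012 CHF
0.058012 CHF × 1.371 = 0.079534452 CAD
0.079534452 CAD × 2.7907 = 0.2219567951964 AED

0.22196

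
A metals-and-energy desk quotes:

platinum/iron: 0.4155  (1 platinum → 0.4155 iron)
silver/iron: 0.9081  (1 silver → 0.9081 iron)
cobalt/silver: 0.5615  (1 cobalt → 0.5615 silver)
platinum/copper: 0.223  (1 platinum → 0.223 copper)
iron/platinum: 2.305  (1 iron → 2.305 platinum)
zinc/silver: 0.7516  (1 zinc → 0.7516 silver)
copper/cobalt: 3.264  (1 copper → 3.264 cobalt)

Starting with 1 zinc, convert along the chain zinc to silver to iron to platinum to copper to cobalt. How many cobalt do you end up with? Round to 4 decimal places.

1.1451

1 zinc × 0.7516 = 0.7516 silver
0.7516 silver × 0.9081 = 0.68252796 iron
0.68252796 iron × 2.305 = 1.5732269478 platinum
1.5732269478 platinum × 0.223 = 0.3508296093594 copper
0.3508296093594 copper × 3.264 = 1.1451078449490816 cobalt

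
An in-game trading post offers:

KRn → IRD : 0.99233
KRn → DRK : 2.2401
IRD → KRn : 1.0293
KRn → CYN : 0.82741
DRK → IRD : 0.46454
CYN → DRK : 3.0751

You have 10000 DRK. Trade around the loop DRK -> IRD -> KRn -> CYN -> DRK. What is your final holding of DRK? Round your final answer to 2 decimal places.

10000 DRK × 0.46454 = 4645.4 IRD
4645.4 IRD × 1.0293 = 4781.51022 KRn
4781.51022 KRn × 0.82741 = 3956.2693711302 CYN
3956.2693711302 CYN × 3.0751 = 12165.92394316247802 DRK

12165.92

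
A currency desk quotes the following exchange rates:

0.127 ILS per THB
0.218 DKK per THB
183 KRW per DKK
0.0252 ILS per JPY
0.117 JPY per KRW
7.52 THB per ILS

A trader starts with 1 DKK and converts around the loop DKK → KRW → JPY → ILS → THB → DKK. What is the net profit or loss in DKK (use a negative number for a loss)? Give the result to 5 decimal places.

-0.11547

1 DKK × 183 = 183 KRW
183 KRW × 0.117 = 21.411 JPY
21.411 JPY × 0.0252 = 0.5395572 ILS
0.5395572 ILS × 7.52 = 4.057470144 THB
4.057470144 THB × 0.218 = 0.884528491392 DKK
Net change: 0.884528491392 − 1 = -0.115471508608 DKK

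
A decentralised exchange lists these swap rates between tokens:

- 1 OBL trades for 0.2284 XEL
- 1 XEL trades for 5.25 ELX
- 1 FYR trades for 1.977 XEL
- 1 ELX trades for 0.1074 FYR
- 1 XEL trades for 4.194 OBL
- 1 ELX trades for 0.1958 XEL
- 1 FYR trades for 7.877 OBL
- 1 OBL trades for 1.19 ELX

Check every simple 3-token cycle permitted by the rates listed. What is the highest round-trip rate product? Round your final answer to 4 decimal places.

1.1147

XEL→ELX→FYR→XEL: 5.25 × 0.1074 × 1.977 = 1.11473
ELX→FYR→OBL→ELX: 0.1074 × 7.877 × 1.19 = 1.00673
XEL→OBL→ELX→XEL: 4.194 × 1.19 × 0.1958 = 0.97721
Maximum is XEL→ELX→FYR→XEL at 1.1147; arbitrage exists.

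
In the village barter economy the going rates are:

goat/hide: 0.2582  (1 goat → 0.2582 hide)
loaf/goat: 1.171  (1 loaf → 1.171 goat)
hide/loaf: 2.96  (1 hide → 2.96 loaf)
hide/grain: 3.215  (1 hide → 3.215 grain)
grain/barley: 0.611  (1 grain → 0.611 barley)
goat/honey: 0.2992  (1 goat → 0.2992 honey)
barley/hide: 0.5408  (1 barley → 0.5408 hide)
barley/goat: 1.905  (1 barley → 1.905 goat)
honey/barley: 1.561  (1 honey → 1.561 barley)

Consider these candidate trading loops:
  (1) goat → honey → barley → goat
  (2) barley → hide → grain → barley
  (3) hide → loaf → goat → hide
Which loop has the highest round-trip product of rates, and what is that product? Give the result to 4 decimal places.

(1) 0.2992 × 1.561 × 1.905 = 0.88973
(2) 0.5408 × 3.215 × 0.611 = 1.06233
(3) 2.96 × 1.171 × 0.2582 = 0.89496
Highest is cycle (2) at 1.0623 (>1, arbitrage).

1.0623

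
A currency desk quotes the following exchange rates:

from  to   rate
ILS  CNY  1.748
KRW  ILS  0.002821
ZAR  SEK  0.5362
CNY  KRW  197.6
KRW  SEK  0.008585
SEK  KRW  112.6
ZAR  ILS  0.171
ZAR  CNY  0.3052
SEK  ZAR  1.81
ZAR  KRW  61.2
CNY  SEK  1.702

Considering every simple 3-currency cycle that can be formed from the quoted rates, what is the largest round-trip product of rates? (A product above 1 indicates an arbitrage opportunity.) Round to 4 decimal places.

ILS→CNY→KRW→ILS: 1.748 × 197.6 × 0.002821 = 0.97439
SEK→ZAR→KRW→SEK: 1.81 × 61.2 × 0.008585 = 0.95098
SEK→ZAR→CNY→SEK: 1.81 × 0.3052 × 1.702 = 0.94021
Maximum is ILS→CNY→KRW→ILS at 0.9744; no arbitrage — every cycle loses value.

0.9744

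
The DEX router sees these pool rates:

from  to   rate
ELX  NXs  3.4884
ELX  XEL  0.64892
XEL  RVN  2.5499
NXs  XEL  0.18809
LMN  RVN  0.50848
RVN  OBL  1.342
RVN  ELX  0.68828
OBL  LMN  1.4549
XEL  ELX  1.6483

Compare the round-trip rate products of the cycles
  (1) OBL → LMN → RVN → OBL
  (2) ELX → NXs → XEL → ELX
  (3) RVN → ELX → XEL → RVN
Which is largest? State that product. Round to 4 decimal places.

(1) 1.4549 × 0.50848 × 1.342 = 0.99279
(2) 3.4884 × 0.18809 × 1.6483 = 1.08150
(3) 0.68828 × 0.64892 × 2.5499 = 1.13888
Highest is cycle (3) at 1.1389 (>1, arbitrage).

1.1389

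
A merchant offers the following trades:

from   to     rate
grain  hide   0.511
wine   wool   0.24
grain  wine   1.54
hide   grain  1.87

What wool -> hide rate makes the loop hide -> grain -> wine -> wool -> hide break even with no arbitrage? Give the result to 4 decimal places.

1.4469

Known legs of the cycle: 1.87 × 1.54 × 0.24 = 0.691152
For no arbitrage the full-cycle product must be 1, so the missing rate is 1 / 0.691152 ≈ 1.446860.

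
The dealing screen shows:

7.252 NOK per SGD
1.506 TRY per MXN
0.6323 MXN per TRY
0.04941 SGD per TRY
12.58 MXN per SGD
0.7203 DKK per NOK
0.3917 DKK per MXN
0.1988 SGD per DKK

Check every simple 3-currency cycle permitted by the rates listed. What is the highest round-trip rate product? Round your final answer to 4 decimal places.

1.0385

SGD→NOK→DKK→SGD: 7.252 × 0.7203 × 0.1988 = 1.03845
SGD→MXN→DKK→SGD: 12.58 × 0.3917 × 0.1988 = 0.97960
TRY→SGD→MXN→TRY: 0.04941 × 12.58 × 1.506 = 0.93610
Maximum is SGD→NOK→DKK→SGD at 1.0385; arbitrage exists.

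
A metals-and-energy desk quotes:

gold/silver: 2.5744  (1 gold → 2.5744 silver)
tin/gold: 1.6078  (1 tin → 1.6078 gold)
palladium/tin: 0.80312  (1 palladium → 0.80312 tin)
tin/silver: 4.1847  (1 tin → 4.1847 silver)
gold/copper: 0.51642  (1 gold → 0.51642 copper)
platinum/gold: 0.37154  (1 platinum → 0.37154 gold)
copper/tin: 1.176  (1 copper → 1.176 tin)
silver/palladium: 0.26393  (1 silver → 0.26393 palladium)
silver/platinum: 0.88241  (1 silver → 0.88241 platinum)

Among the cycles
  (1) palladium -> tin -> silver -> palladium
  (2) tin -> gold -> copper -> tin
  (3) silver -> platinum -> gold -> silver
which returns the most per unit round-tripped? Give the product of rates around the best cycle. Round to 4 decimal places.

(1) 0.80312 × 4.1847 × 0.26393 = 0.88702
(2) 1.6078 × 0.51642 × 1.176 = 0.97643
(3) 0.88241 × 0.37154 × 2.5744 = 0.84402
Highest is cycle (2) at 0.9764 (≤1, no arbitrage).

0.9764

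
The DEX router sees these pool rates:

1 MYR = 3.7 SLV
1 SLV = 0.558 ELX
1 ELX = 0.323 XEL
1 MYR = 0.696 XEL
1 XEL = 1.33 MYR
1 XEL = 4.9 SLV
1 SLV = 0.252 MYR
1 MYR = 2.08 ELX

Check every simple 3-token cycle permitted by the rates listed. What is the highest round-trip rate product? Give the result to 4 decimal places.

ELX→XEL→MYR→ELX: 0.323 × 1.33 × 2.08 = 0.89355
SLV→ELX→XEL→SLV: 0.558 × 0.323 × 4.9 = 0.88315
SLV→MYR→XEL→SLV: 0.252 × 0.696 × 4.9 = 0.85942
Maximum is ELX→XEL→MYR→ELX at 0.8935; no arbitrage — every cycle loses value.

0.8935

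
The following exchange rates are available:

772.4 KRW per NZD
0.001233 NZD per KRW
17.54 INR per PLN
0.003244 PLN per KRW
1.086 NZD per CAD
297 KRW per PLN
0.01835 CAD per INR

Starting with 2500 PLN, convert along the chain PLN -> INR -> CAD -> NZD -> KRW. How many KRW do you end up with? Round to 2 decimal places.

674959.57

2500 PLN × 17.54 = 43850 INR
43850 INR × 0.01835 = 804.6475 CAD
804.6475 CAD × 1.086 = 873.847185 NZD
873.847185 NZD × 772.4 = 674959.565694 KRW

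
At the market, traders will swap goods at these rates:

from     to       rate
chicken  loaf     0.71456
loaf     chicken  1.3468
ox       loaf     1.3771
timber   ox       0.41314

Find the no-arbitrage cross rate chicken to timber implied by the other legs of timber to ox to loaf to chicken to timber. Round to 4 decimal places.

1.3051

Known legs of the cycle: 0.41314 × 1.3771 × 1.3468 = 0.7662417845992
For no arbitrage the full-cycle product must be 1, so the missing rate is 1 / 0.7662417845992 ≈ 1.305071.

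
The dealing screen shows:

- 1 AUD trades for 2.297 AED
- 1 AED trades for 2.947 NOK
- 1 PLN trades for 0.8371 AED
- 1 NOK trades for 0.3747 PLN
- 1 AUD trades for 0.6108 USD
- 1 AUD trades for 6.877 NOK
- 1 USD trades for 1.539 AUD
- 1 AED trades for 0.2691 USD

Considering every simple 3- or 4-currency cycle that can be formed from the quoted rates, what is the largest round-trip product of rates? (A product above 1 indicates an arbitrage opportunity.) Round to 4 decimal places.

0.9513

AUD→AED→USD→AUD: 2.297 × 0.2691 × 1.539 = 0.95129
NOK→PLN→AED→NOK: 0.3747 × 0.8371 × 2.947 = 0.92436
Maximum is AUD→AED→USD→AUD at 0.9513; no arbitrage — every cycle loses value.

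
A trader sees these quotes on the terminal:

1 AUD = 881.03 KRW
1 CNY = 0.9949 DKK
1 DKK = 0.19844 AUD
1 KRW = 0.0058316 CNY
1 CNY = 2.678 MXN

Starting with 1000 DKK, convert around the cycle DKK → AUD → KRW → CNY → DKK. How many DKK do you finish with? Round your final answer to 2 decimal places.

1000 DKK × 0.19844 = 198.44 AUD
198.44 AUD × 881.03 = 174831.5932 KRW
174831.5932 KRW × 0.0058316 = 1019.54791890512 CNY
1019.54791890512 CNY × 0.9949 = 1014.348224518703888 DKK

1014.35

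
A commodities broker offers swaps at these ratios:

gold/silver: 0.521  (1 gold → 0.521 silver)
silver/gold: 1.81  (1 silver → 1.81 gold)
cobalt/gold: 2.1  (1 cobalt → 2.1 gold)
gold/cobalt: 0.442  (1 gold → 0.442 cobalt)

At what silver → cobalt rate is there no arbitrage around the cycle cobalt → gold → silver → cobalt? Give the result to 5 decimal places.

0.91399

Known legs of the cycle: 2.1 × 0.521 = 1.0941
For no arbitrage the full-cycle product must be 1, so the missing rate is 1 / 1.0941 ≈ 0.9139932.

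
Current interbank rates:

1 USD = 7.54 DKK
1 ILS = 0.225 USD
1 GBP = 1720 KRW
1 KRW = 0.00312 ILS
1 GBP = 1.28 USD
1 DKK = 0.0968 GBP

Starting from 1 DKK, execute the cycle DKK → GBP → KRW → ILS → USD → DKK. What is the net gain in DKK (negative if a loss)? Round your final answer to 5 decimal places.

-0.11872

1 DKK × 0.0968 = 0.0968 GBP
0.0968 GBP × 1720 = 166.496 KRW
166.496 KRW × 0.00312 = 0.51946752 ILS
0.51946752 ILS × 0.225 = 0.116880192 USD
0.116880192 USD × 7.54 = 0.88127664768 DKK
Net change: 0.88127664768 − 1 = -0.11872335232 DKK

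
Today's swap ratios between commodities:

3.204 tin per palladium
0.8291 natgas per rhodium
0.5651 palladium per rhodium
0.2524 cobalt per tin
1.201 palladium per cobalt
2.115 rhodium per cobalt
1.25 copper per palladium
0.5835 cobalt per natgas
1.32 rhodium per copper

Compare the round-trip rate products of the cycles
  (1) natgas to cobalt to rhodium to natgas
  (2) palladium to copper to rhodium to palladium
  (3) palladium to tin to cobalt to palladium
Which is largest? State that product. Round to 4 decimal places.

1.0232

(1) 0.5835 × 2.115 × 0.8291 = 1.02319
(2) 1.25 × 1.32 × 0.5651 = 0.93242
(3) 3.204 × 0.2524 × 1.201 = 0.97124
Highest is cycle (1) at 1.0232 (>1, arbitrage).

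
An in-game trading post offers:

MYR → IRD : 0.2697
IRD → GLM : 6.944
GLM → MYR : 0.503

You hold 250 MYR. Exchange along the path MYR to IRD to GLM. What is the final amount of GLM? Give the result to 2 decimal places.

468.20

250 MYR × 0.2697 = 67.425 IRD
67.425 IRD × 6.944 = 468.1992 GLM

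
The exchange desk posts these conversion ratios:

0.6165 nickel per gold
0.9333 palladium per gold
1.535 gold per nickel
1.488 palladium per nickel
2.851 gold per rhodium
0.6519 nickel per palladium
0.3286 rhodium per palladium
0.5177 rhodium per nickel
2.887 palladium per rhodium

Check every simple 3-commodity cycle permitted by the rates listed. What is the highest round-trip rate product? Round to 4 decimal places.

palladium→nickel→rhodium→palladium: 0.6519 × 0.5177 × 2.887 = 0.97433
palladium→nickel→gold→palladium: 0.6519 × 1.535 × 0.9333 = 0.93392
gold→nickel→rhodium→gold: 0.6165 × 0.5177 × 2.851 = 0.90993
palladium→rhodium→gold→palladium: 0.3286 × 2.851 × 0.9333 = 0.87435
Maximum is palladium→nickel→rhodium→palladium at 0.9743; no arbitrage — every cycle loses value.

0.9743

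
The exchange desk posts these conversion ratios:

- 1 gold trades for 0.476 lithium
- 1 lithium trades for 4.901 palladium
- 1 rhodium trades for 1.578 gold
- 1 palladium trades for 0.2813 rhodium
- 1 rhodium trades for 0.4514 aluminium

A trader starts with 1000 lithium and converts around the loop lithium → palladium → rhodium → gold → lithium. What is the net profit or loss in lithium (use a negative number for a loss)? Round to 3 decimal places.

1000 lithium × 4.901 = 4901 palladium
4901 palladium × 0.2813 = 1378.6513 rhodium
1378.6513 rhodium × 1.578 = 2175.5117514 gold
2175.5117514 gold × 0.476 = 1035.5435936664 lithium
Net change: 1035.5435936664 − 1000 = 35.5435936664 lithium

35.544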